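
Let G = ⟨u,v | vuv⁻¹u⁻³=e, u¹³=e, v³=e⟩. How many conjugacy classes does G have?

The conjugacy classes (representative and size) are:
  [e] (size 1), [u] (size 3), [u⁵] (size 3), [u¹⁰] (size 3), [u⁸] (size 3), [u¹⁰v] (size 13), [u⁷v²] (size 13).
Class equation: 1 + 3 + 3 + 3 + 3 + 13 + 13 = 39 = |G|. So G has 7 conjugacy classes.

Answer: 7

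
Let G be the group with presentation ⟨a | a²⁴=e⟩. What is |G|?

G is generated by a single element, so G is cyclic. The relator gives a²⁴ = e and no smaller power is forced to be e, so the 24 powers {a, e, a², a³, a⁴, a⁵, a⁶, a⁷, a⁸, a⁹, a²², a²³, a²¹, a²⁰, a¹², a¹³, a¹¹, a¹⁰, a¹⁴, a¹⁵, a¹⁶, a¹⁷, a¹⁸, a¹⁹} are distinct. Hence |G| = 24.

Answer: 24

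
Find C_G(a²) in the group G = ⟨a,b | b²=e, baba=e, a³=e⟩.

⟨a²⟩ ⊆ C_G(a²) since powers of a² commute with a²; so |C_G(a²)| ≥ |⟨a²⟩| = 3.
By orbit–stabilizer, |C_G(a²)| = |G| / |conj. class of a²| = 6 / 2 = 3.
The 3 elements commuting with a² are {e, a, a²}.

Answer: {e, a, a²}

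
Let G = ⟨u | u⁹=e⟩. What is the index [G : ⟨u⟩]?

First find ord(u) by computing successive powers:
  u¹ = u, u² = u², u³ = u³, u⁴ = u⁴, u⁵ = u⁵, u⁶ = u⁶, u⁷ = u⁷, u⁸ = u⁸, u⁹ = e.
So |⟨u⟩| = ord(u) = 9. With |G| = 9, by Lagrange [G : ⟨u⟩] = 9/9 = 1.

Answer: 1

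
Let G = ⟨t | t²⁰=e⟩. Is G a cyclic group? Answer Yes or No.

|G| = 20. The element t has order 20 (its powers give 20 distinct elements), so ⟨t⟩ = G and G is cyclic.

Answer: Yes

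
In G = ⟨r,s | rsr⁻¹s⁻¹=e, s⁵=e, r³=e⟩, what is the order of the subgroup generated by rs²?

|⟨rs²⟩| equals the order of rs². Compute successive powers until reaching e:
  (rs²)¹ = rs², (rs²)² = r²s⁴, (rs²)³ = s, (rs²)⁴ = rs³, (rs²)⁵ = r², (rs²)⁶ = s², (rs²)⁷ = rs⁴, (rs²)⁸ = r²s, (rs²)⁹ = s³, (rs²)¹⁰ = r, (rs²)¹¹ = r²s², (rs²)¹² = s⁴, (rs²)¹³ = rs, (rs²)¹⁴ = r²s³, (rs²)¹⁵ = e.
The smallest positive k with (rs²)ᵏ = e is 15, so |⟨rs²⟩| = 15.

Answer: 15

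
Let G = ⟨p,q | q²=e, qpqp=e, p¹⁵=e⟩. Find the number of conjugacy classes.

The conjugacy classes (representative and size) are:
  [e] (size 1), [p¹⁴] (size 2), [p²] (size 2), [p³] (size 2), [p⁴] (size 2), [p¹⁰] (size 2), [p⁹] (size 2), [p⁷] (size 2), [p¹³q] (size 15).
Class equation: 1 + 2 + 2 + 2 + 2 + 2 + 2 + 2 + 15 = 30 = |G|. So G has 9 conjugacy classes.

Answer: 9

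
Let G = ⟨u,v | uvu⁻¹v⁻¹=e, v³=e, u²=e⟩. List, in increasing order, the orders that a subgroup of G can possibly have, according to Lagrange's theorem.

|G| = 6 = 2 · 3. By Lagrange's theorem the order of any subgroup divides 6; the divisors of 6 are 1, 2, 3, 6.

Answer: 1, 2, 3, 6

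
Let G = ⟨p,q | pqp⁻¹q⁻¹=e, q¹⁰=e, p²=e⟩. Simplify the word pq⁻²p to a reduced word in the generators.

Multiply left to right, reducing at each step:
  p · q⁻² = pq⁸
  (pq⁸) · p = q⁸

Answer: q⁸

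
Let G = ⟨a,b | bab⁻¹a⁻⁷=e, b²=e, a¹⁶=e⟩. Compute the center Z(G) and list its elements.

An element z ∈ Z(G) iff z commutes with every generator.
For example a⁸ is central: (a⁸)·a = a⁹ = a·(a⁸); (a⁸)·b = a⁸b = b·(a⁸).
Whereas a ∉ Z(G) since a·b = ab ≠ a⁷b = b·a.
Checking each of the 32 elements this way gives Z(G) = {e, a⁸}, of order 2.

Answer: {e, a⁸}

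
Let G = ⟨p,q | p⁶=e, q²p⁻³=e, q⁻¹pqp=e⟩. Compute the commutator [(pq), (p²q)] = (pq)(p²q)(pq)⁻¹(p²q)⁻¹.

[(pq), (p²q)] = (pq)·(p²q)·(pq)⁻¹·(p²q)⁻¹.
  (pq) · (p²q) = p²
  (p²) · (pq⁻¹) = q
  q · (p²q⁻¹) = p⁴

Answer: p⁴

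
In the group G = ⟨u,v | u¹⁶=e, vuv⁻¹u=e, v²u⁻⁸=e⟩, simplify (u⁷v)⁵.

Compute successive powers of (u⁷v), reducing at each step:
  (u⁷v)²: (u⁷v) · u⁷ = v;   v · v = u⁸
  (u⁷v)³: (u⁸) · u⁷ = u¹⁵;   (u¹⁵) · v = u⁷v⁻¹
  (u⁷v)⁴: (u⁷v⁻¹) · u⁷ = v⁻¹;   (v⁻¹) · v = e
  (u⁷v)⁵: e · u⁷ = u⁷;   (u⁷) · v = u⁷v

Answer: u⁷v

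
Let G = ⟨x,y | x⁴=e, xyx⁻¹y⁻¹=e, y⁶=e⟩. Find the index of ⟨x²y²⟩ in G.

First find ord(x²y²) by computing successive powers:
  (x²y²)¹ = x²y², (x²y²)² = y⁴, (x²y²)³ = x², (x²y²)⁴ = y², (x²y²)⁵ = x²y⁴, (x²y²)⁶ = e.
So |⟨x²y²⟩| = ord(x²y²) = 6. With |G| = 24, by Lagrange [G : ⟨x²y²⟩] = 24/6 = 4.

Answer: 4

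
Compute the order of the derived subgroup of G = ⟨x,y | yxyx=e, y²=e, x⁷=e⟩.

G' = [G, G] is generated by all commutators. The generator-pair commutators are: [x, y] = x².
The subgroup they normally generate is {e, x, x², x³, x⁴, x⁵, x⁶}, of order 7.
Check: |G/G'| = 14/7 = 2 is the order of the abelianisation.

Answer: 7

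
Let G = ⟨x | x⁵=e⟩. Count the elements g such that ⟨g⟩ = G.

G is cyclic of order 5. An element generates G iff its order is 5, and a cyclic group of order 5 has exactly φ(5) = 4 such elements.

Answer: 4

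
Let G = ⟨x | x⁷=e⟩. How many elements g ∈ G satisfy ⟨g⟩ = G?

G is cyclic of order 7. An element generates G iff its order is 7, and a cyclic group of order 7 has exactly φ(7) = 6 such elements.

Answer: 6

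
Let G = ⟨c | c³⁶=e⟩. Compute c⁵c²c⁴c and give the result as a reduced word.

Multiply left to right, reducing at each step:
  (c⁵) · c² = c⁷
  (c⁷) · c⁴ = c¹¹
  (c¹¹) · c = c¹²

Answer: c¹²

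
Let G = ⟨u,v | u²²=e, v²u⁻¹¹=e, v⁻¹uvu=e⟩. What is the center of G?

An element z ∈ Z(G) iff z commutes with every generator.
For example u¹¹ is central: (u¹¹)·u = u¹² = u·(u¹¹); (u¹¹)·v = v⁻¹ = v·(u¹¹).
Whereas u ∉ Z(G) since u·v = uv ≠ u¹⁰v⁻¹ = v·u.
Checking each of the 44 elements this way gives Z(G) = {e, u¹¹}, of order 2.

Answer: {e, u¹¹}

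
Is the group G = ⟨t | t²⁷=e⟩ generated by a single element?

|G| = 27. The element t has order 27 (its powers give 27 distinct elements), so ⟨t⟩ = G and G is cyclic.

Answer: Yes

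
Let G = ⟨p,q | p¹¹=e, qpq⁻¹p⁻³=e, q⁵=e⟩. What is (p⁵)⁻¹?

The order of (p⁵) is 11 (smallest k with (p⁵)ᵏ = e), so (p⁵)⁻¹ = (p⁵)¹⁰ = p⁶.
Check: (p⁵) · (p⁶) → (p⁵) · p⁶ = e, giving e as required.

Answer: p⁶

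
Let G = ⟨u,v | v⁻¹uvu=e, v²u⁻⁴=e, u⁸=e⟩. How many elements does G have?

Enumerate words in the generators, reducing via the relations: the distinct elements are
  {e, u, v, uv, u², u³, u⁴, u⁵, u⁶, u⁷, u²v, u³v, v⁻¹, uv⁻¹, u²v⁻¹, u³v⁻¹}.
No further products give new elements, so |G| = 16.

Answer: 16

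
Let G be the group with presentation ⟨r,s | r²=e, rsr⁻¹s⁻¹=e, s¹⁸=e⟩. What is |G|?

Enumerate words in the generators, reducing via the relations: the distinct elements are
  {e, r, s, rs, s², s³, s⁴, s⁵, s⁶, s⁷, s⁸, s⁹, rs², rs³, rs⁴, rs⁵, rs⁶, rs⁷, rs⁸, rs⁹, s¹², s¹³, s¹¹, s¹⁰, s¹⁴, s¹⁵, s¹⁶, s¹⁷, rs¹², rs¹³, rs¹¹, rs¹⁰, rs¹⁴, rs¹⁵, rs¹⁶, rs¹⁷}.
No further products give new elements, so |G| = 36.

Answer: 36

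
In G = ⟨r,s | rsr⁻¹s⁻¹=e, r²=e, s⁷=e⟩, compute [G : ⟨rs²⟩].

First find ord(rs²) by computing successive powers:
  (rs²)¹ = rs², (rs²)² = s⁴, (rs²)³ = rs⁶, (rs²)⁴ = s, (rs²)⁵ = rs³, (rs²)⁶ = s⁵, (rs²)⁷ = r, (rs²)⁸ = s², (rs²)⁹ = rs⁴, (rs²)¹⁰ = s⁶, (rs²)¹¹ = rs, (rs²)¹² = s³, (rs²)¹³ = rs⁵, (rs²)¹⁴ = e.
So |⟨rs²⟩| = ord(rs²) = 14. With |G| = 14, by Lagrange [G : ⟨rs²⟩] = 14/14 = 1.

Answer: 1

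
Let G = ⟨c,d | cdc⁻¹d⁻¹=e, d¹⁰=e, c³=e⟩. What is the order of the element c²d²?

Compute successive powers until reaching e:
  (c²d²)¹ = c²d², (c²d²)² = cd⁴, (c²d²)³ = d⁶, (c²d²)⁴ = c²d⁸, (c²d²)⁵ = c, (c²d²)⁶ = d², (c²d²)⁷ = c²d⁴, (c²d²)⁸ = cd⁶, (c²d²)⁹ = d⁸, (c²d²)¹⁰ = c², (c²d²)¹¹ = cd², (c²d²)¹² = d⁴, (c²d²)¹³ = c²d⁶, (c²d²)¹⁴ = cd⁸, (c²d²)¹⁵ = e.
The smallest positive k with (c²d²)ᵏ = e is 15.

Answer: 15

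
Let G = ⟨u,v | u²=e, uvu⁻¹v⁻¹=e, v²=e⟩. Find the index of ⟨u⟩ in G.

First find ord(u) by computing successive powers:
  u¹ = u, u² = e.
So |⟨u⟩| = ord(u) = 2. With |G| = 4, by Lagrange [G : ⟨u⟩] = 4/2 = 2.

Answer: 2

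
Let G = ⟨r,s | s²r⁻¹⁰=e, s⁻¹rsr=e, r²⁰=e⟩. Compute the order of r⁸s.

Compute successive powers until reaching e:
  (r⁸s)¹ = r⁸s, (r⁸s)² = r¹⁰, (r⁸s)³ = r⁸s⁻¹, (r⁸s)⁴ = e.
The smallest positive k with (r⁸s)ᵏ = e is 4.

Answer: 4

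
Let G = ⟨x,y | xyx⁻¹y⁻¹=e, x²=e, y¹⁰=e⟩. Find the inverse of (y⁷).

The order of (y⁷) is 10 (smallest k with (y⁷)ᵏ = e), so (y⁷)⁻¹ = (y⁷)⁹ = y³.
Check: (y⁷) · (y³) → (y⁷) · y³ = e, giving e as required.

Answer: y³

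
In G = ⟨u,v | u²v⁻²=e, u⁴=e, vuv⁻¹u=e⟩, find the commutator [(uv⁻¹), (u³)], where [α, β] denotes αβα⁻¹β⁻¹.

[(uv⁻¹), (u³)] = (uv⁻¹)·(u³)·(uv⁻¹)⁻¹·(u³)⁻¹.
  (uv⁻¹) · (u³) = v
  v · (uv) = u
  u · u = u²

Answer: u²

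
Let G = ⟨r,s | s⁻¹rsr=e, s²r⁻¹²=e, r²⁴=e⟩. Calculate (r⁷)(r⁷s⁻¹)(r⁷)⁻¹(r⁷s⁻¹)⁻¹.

[(r⁷), (r⁷s⁻¹)] = (r⁷)·(r⁷s⁻¹)·(r⁷)⁻¹·(r⁷s⁻¹)⁻¹.
  (r⁷) · (r⁷s⁻¹) = r²s
  (r²s) · (r¹⁷) = r⁹s
  (r⁹s) · (r⁷s) = r¹⁴

Answer: r¹⁴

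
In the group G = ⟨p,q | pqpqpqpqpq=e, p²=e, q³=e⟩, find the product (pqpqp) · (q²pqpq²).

Compute (pqpqp) · (q²pqpq²) by multiplying left to right and reducing via the relations at each step:
  (pqpqp) · q² = q²pq²pq
  (q²pq²pq) · p = q²pq²pqp
  (q²pq²pqp) · q = q²pq²pqpq
  (q²pq²pqpq) · p = q²pqpq²pq²
  (q²pqpq²pq²) · q² = q²pqpq²pq

Answer: q²pqpq²pq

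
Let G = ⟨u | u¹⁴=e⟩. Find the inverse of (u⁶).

The order of (u⁶) is 7 (smallest k with (u⁶)ᵏ = e), so (u⁶)⁻¹ = (u⁶)⁶ = u⁸.
Check: (u⁶) · (u⁸) → (u⁶) · u⁸ = e, giving e as required.

Answer: u⁸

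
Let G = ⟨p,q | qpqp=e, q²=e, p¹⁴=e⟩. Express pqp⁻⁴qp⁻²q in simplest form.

Multiply left to right, reducing at each step:
  p · q = pq
  (pq) · p⁻⁴ = p⁵q
  (p⁵q) · q = p⁵
  (p⁵) · p⁻² = p³
  (p³) · q = p³q

Answer: p³q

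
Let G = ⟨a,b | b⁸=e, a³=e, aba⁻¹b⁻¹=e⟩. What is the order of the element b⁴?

Compute successive powers until reaching e:
  (b⁴)¹ = b⁴, (b⁴)² = e.
The smallest positive k with (b⁴)ᵏ = e is 2.

Answer: 2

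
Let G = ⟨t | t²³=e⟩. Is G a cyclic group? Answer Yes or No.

|G| = 23. The element t has order 23 (its powers give 23 distinct elements), so ⟨t⟩ = G and G is cyclic.

Answer: Yes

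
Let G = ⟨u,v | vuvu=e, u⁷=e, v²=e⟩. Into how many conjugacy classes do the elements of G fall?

The conjugacy classes (representative and size) are:
  [e] (size 1), [u⁶] (size 2), [u⁵] (size 2), [u⁴] (size 2), [uv] (size 7).
Class equation: 1 + 2 + 2 + 2 + 7 = 14 = |G|. So G has 5 conjugacy classes.

Answer: 5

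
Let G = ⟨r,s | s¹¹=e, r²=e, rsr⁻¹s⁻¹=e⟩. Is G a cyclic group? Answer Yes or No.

|G| = 22. The element rs has order 22 (its powers give 22 distinct elements), so ⟨rs⟩ = G and G is cyclic.

Answer: Yes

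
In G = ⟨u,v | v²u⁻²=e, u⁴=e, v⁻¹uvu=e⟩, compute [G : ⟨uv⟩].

First find ord(uv) by computing successive powers:
  (uv)¹ = uv, (uv)² = u², (uv)³ = uv⁻¹, (uv)⁴ = e.
So |⟨uv⟩| = ord(uv) = 4. With |G| = 8, by Lagrange [G : ⟨uv⟩] = 8/4 = 2.

Answer: 2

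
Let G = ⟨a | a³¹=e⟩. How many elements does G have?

G is generated by a single element, so G is cyclic. The relator gives a³¹ = e and no smaller power is forced to be e, so the 31 powers {a, e, a², a³, a⁴, a⁵, a⁶, a⁷, a⁸, a⁹, a²², a²³, a²¹, a²⁰, a²⁴, a²⁵, a²⁶, a²⁷, a²⁸, a²⁹, a³⁰, a¹², a¹³, a¹¹, a¹⁰, a¹⁴, a¹⁵, a¹⁶, a¹⁷, a¹⁸, a¹⁹} are distinct. Hence |G| = 31.

Answer: 31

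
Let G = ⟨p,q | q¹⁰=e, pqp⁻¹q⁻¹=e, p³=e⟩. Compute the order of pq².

Compute successive powers until reaching e:
  (pq²)¹ = pq², (pq²)² = p²q⁴, (pq²)³ = q⁶, (pq²)⁴ = pq⁸, (pq²)⁵ = p², (pq²)⁶ = q², (pq²)⁷ = pq⁴, (pq²)⁸ = p²q⁶, (pq²)⁹ = q⁸, (pq²)¹⁰ = p, (pq²)¹¹ = p²q², (pq²)¹² = q⁴, (pq²)¹³ = pq⁶, (pq²)¹⁴ = p²q⁸, (pq²)¹⁵ = e.
The smallest positive k with (pq²)ᵏ = e is 15.

Answer: 15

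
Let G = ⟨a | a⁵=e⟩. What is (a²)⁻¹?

The order of (a²) is 5 (smallest k with (a²)ᵏ = e), so (a²)⁻¹ = (a²)⁴ = a³.
Check: (a²) · (a³) → (a²) · a³ = e, giving e as required.

Answer: a³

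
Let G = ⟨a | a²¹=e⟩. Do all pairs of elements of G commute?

G has a single generator, so G is cyclic and hence abelian.

Answer: Yes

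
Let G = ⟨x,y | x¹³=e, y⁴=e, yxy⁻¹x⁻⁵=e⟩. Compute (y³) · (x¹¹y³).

Compute (y³) · (x¹¹y³) by multiplying left to right and reducing via the relations at each step:
  (y³) · x¹¹ = x¹⁰y³
  (x¹⁰y³) · y³ = x¹⁰y²

Answer: x¹⁰y²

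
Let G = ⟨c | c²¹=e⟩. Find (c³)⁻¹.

The order of (c³) is 7 (smallest k with (c³)ᵏ = e), so (c³)⁻¹ = (c³)⁶ = c¹⁸.
Check: (c³) · (c¹⁸) → (c³) · c¹⁸ = e, giving e as required.

Answer: c¹⁸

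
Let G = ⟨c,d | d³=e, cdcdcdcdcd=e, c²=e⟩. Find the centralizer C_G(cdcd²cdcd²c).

⟨cdcd²cdcd²c⟩ ⊆ C_G(cdcd²cdcd²c) since powers of cdcd²cdcd²c commute with cdcd²cdcd²c; so |C_G(cdcd²cdcd²c)| ≥ |⟨cdcd²cdcd²c⟩| = 2.
By orbit–stabilizer, |C_G(cdcd²cdcd²c)| = |G| / |conj. class of cdcd²cdcd²c| = 60 / 15 = 4.
The 4 elements commuting with cdcd²cdcd²c are {e, d²cd, cd²cdcd²cd², cdcd²cdcd²c}.

Answer: {e, d²cd, cd²cdcd²cd², cdcd²cdcd²c}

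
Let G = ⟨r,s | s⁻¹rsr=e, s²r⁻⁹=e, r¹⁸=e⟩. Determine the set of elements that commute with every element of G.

An element z ∈ Z(G) iff z commutes with every generator.
For example r⁹ is central: (r⁹)·r = r¹⁰ = r·(r⁹); (r⁹)·s = s⁻¹ = s·(r⁹).
Whereas r ∉ Z(G) since r·s = rs ≠ r⁸s⁻¹ = s·r.
Checking each of the 36 elements this way gives Z(G) = {e, r⁹}, of order 2.

Answer: {e, r⁹}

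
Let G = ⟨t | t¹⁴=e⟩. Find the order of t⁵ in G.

Compute successive powers until reaching e:
  (t⁵)¹ = t⁵, (t⁵)² = t¹⁰, (t⁵)³ = t, (t⁵)⁴ = t⁶, (t⁵)⁵ = t¹¹, (t⁵)⁶ = t², (t⁵)⁷ = t⁷, (t⁵)⁸ = t¹², (t⁵)⁹ = t³, (t⁵)¹⁰ = t⁸, (t⁵)¹¹ = t¹³, (t⁵)¹² = t⁴, (t⁵)¹³ = t⁹, (t⁵)¹⁴ = e.
The smallest positive k with (t⁵)ᵏ = e is 14.

Answer: 14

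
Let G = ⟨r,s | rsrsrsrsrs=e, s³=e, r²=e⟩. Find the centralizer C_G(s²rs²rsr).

⟨s²rs²rsr⟩ ⊆ C_G(s²rs²rsr) since powers of s²rs²rsr commute with s²rs²rsr; so |C_G(s²rs²rsr)| ≥ |⟨s²rs²rsr⟩| = 3.
By orbit–stabilizer, |C_G(s²rs²rsr)| = |G| / |conj. class of s²rs²rsr| = 60 / 20 = 3.
The 3 elements commuting with s²rs²rsr are {e, rs²rsrs, s²rs²rsr}.

Answer: {e, rs²rsrs, s²rs²rsr}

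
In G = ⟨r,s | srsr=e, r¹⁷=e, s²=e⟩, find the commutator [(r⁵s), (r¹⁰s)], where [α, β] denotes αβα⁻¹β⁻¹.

[(r⁵s), (r¹⁰s)] = (r⁵s)·(r¹⁰s)·(r⁵s)⁻¹·(r¹⁰s)⁻¹.
  (r⁵s) · (r¹⁰s) = r¹²
  (r¹²) · (r⁵s) = s
  s · (r¹⁰s) = r⁷

Answer: r⁷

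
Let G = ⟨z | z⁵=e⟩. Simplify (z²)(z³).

Compute (z²) · (z³) by multiplying left to right and reducing via the relations at each step:
  (z²) · z³ = e

Answer: e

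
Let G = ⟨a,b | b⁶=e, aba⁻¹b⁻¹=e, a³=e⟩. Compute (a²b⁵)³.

Compute successive powers of (a²b⁵), reducing at each step:
  (a²b⁵)²: (a²b⁵) · a² = ab⁵;   (ab⁵) · b⁵ = ab⁴
  (a²b⁵)³: (ab⁴) · a² = b⁴;   (b⁴) · b⁵ = b³

Answer: b³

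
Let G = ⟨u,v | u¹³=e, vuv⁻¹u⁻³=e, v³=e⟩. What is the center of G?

An element z ∈ Z(G) iff z commutes with every generator.
For example e is central: e·u = u = u·e; e·v = v = v·e.
Whereas u ∉ Z(G) since u·v = uv ≠ u³v = v·u.
Checking each of the 39 elements this way gives Z(G) = {e}, of order 1.

Answer: {e}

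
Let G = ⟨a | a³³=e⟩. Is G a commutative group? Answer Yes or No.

G has a single generator, so G is cyclic and hence abelian.

Answer: Yes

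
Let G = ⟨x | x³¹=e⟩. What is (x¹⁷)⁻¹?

The order of (x¹⁷) is 31 (smallest k with (x¹⁷)ᵏ = e), so (x¹⁷)⁻¹ = (x¹⁷)³⁰ = x¹⁴.
Check: (x¹⁷) · (x¹⁴) → (x¹⁷) · x¹⁴ = e, giving e as required.

Answer: x¹⁴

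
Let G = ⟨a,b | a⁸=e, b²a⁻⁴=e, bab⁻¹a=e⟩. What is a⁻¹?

The order of a is 8 (smallest k with aᵏ = e), so a⁻¹ = a⁷ = a⁷.
Check: a · (a⁷) → a · a⁷ = e, giving e as required.

Answer: a⁷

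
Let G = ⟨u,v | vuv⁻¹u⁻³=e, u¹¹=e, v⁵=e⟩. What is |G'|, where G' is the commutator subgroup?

G' = [G, G] is generated by all commutators. The generator-pair commutators are: [u, v] = u⁹.
The subgroup they normally generate is {e, u, u², u³, u⁴, u⁵, u⁶, u⁷, u⁸, u⁹, u¹⁰}, of order 11.
Check: |G/G'| = 55/11 = 5 is the order of the abelianisation.

Answer: 11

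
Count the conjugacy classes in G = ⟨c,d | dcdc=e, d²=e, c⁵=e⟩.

The conjugacy classes (representative and size) are:
  [e] (size 1), [c] (size 2), [c²] (size 2), [d] (size 5).
Class equation: 1 + 2 + 2 + 5 = 10 = |G|. So G has 4 conjugacy classes.

Answer: 4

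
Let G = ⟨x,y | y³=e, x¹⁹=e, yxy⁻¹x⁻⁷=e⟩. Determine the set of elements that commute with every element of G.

An element z ∈ Z(G) iff z commutes with every generator.
For example e is central: e·x = x = x·e; e·y = y = y·e.
Whereas x ∉ Z(G) since x·y = xy ≠ x⁷y = y·x.
Checking each of the 57 elements this way gives Z(G) = {e}, of order 1.

Answer: {e}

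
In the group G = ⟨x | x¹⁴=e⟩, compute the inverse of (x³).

The order of (x³) is 14 (smallest k with (x³)ᵏ = e), so (x³)⁻¹ = (x³)¹³ = x¹¹.
Check: (x³) · (x¹¹) → (x³) · x¹¹ = e, giving e as required.

Answer: x¹¹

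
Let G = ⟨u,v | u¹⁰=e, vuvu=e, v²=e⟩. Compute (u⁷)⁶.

Compute successive powers of (u⁷), reducing at each step:
  (u⁷)²: (u⁷) · u⁷ = u⁴
  (u⁷)³: (u⁴) · u⁷ = u
  (u⁷)⁴: u · u⁷ = u⁸
  (u⁷)⁵: (u⁸) · u⁷ = u⁵
  (u⁷)⁶: (u⁵) · u⁷ = u²

Answer: u²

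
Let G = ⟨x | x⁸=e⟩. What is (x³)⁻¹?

The order of (x³) is 8 (smallest k with (x³)ᵏ = e), so (x³)⁻¹ = (x³)⁷ = x⁵.
Check: (x³) · (x⁵) → (x³) · x⁵ = e, giving e as required.

Answer: x⁵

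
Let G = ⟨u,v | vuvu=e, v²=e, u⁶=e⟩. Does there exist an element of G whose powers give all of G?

Every cyclic group is abelian. But u·v = uv while v·u = u⁵v, so u·v ≠ v·u and G is not abelian. Hence G is not cyclic.

Answer: No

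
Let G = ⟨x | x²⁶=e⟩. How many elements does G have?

G is generated by a single element, so G is cyclic. The relator gives x²⁶ = e and no smaller power is forced to be e, so the 26 powers {e, x, x², x³, x⁴, x⁵, x⁶, x⁷, x⁸, x⁹, x²², x²³, x²¹, x²⁰, x²⁴, x²⁵, x¹², x¹³, x¹¹, x¹⁰, x¹⁴, x¹⁵, x¹⁶, x¹⁷, x¹⁸, x¹⁹} are distinct. Hence |G| = 26.

Answer: 26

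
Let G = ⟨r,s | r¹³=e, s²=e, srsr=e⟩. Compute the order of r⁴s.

Compute successive powers until reaching e:
  (r⁴s)¹ = r⁴s, (r⁴s)² = e.
The smallest positive k with (r⁴s)ᵏ = e is 2.

Answer: 2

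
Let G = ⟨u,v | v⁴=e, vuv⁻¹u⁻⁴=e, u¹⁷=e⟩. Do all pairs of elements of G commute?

u·v = uv but v·u = u⁴v, so u·v ≠ v·u and G is not abelian.

Answer: No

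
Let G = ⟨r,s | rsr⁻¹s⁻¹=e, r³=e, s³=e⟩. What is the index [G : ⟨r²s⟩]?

First find ord(r²s) by computing successive powers:
  (r²s)¹ = r²s, (r²s)² = rs², (r²s)³ = e.
So |⟨r²s⟩| = ord(r²s) = 3. With |G| = 9, by Lagrange [G : ⟨r²s⟩] = 9/3 = 3.

Answer: 3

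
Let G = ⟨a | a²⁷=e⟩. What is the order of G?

G is generated by a single element, so G is cyclic. The relator gives a²⁷ = e and no smaller power is forced to be e, so the 27 powers {a, e, a², a³, a⁴, a⁵, a⁶, a⁷, a⁸, a⁹, a²², a²³, a²¹, a²⁰, a²⁴, a²⁵, a²⁶, a¹², a¹³, a¹¹, a¹⁰, a¹⁴, a¹⁵, a¹⁶, a¹⁷, a¹⁸, a¹⁹} are distinct. Hence |G| = 27.

Answer: 27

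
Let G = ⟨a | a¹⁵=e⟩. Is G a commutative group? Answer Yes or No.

G has a single generator, so G is cyclic and hence abelian.

Answer: Yes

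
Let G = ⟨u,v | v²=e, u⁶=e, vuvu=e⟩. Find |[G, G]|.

G' = [G, G] is generated by all commutators. The generator-pair commutators are: [u, v] = u².
The subgroup they normally generate is {e, u², u⁴}, of order 3.
Check: |G/G'| = 12/3 = 4 is the order of the abelianisation.

Answer: 3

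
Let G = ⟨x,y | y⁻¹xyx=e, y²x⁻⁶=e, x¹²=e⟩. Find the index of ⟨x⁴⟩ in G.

First find ord(x⁴) by computing successive powers:
  (x⁴)¹ = x⁴, (x⁴)² = x⁸, (x⁴)³ = e.
So |⟨x⁴⟩| = ord(x⁴) = 3. With |G| = 24, by Lagrange [G : ⟨x⁴⟩] = 24/3 = 8.

Answer: 8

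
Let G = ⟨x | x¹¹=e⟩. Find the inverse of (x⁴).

The order of (x⁴) is 11 (smallest k with (x⁴)ᵏ = e), so (x⁴)⁻¹ = (x⁴)¹⁰ = x⁷.
Check: (x⁴) · (x⁷) → (x⁴) · x⁷ = e, giving e as required.

Answer: x⁷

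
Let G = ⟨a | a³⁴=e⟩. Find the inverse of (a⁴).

The order of (a⁴) is 17 (smallest k with (a⁴)ᵏ = e), so (a⁴)⁻¹ = (a⁴)¹⁶ = a³⁰.
Check: (a⁴) · (a³⁰) → (a⁴) · a³⁰ = e, giving e as required.

Answer: a³⁰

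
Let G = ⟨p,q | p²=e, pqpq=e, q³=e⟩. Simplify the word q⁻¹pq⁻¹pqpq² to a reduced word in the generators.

Multiply left to right, reducing at each step:
  (q²) · p = pq
  (pq) · q⁻¹ = p
  p · p = e
  e · q = q
  q · p = pq²
  (pq²) · q² = pq

Answer: pq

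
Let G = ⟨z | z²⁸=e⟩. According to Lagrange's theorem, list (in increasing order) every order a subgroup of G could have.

|G| = 28 = 2² · 7. By Lagrange's theorem the order of any subgroup divides 28; the divisors of 28 are 1, 2, 4, 7, 14, 28.

Answer: 1, 2, 4, 7, 14, 28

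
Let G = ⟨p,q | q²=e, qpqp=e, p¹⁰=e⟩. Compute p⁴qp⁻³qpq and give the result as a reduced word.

Multiply left to right, reducing at each step:
  (p⁴) · q = p⁴q
  (p⁴q) · p⁻³ = p⁷q
  (p⁷q) · q = p⁷
  (p⁷) · p = p⁸
  (p⁸) · q = p⁸q

Answer: p⁸q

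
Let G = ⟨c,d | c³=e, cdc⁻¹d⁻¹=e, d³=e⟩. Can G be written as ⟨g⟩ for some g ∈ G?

|G| = 9, but the maximum element order in G is 3 < 9. No single element generates all of G, so G is not cyclic.

Answer: No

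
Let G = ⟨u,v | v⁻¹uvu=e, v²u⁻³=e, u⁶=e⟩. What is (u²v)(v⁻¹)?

Compute (u²v) · (v⁻¹) by multiplying left to right and reducing via the relations at each step:
  (u²v) · v⁻¹ = u²

Answer: u²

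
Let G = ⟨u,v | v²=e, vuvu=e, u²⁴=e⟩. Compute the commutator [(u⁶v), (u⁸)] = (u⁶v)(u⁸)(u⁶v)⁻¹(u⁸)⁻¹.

[(u⁶v), (u⁸)] = (u⁶v)·(u⁸)·(u⁶v)⁻¹·(u⁸)⁻¹.
  (u⁶v) · (u⁸) = u²²v
  (u²²v) · (u⁶v) = u¹⁶
  (u¹⁶) · (u¹⁶) = u⁸

Answer: u⁸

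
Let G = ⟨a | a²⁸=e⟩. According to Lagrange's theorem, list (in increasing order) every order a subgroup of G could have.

|G| = 28 = 2² · 7. By Lagrange's theorem the order of any subgroup divides 28; the divisors of 28 are 1, 2, 4, 7, 14, 28.

Answer: 1, 2, 4, 7, 14, 28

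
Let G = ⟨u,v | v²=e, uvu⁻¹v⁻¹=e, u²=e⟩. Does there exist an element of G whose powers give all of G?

|G| = 4, but the maximum element order in G is 2 < 4. No single element generates all of G, so G is not cyclic.

Answer: No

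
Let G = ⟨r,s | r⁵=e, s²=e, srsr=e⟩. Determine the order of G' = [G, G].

G' = [G, G] is generated by all commutators. The generator-pair commutators are: [r, s] = r².
The subgroup they normally generate is {e, r, r², r³, r⁴}, of order 5.
Check: |G/G'| = 10/5 = 2 is the order of the abelianisation.

Answer: 5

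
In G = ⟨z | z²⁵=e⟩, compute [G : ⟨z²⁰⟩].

First find ord(z²⁰) by computing successive powers:
  (z²⁰)¹ = z²⁰, (z²⁰)² = z¹⁵, (z²⁰)³ = z¹⁰, (z²⁰)⁴ = z⁵, (z²⁰)⁵ = e.
So |⟨z²⁰⟩| = ord(z²⁰) = 5. With |G| = 25, by Lagrange [G : ⟨z²⁰⟩] = 25/5 = 5.

Answer: 5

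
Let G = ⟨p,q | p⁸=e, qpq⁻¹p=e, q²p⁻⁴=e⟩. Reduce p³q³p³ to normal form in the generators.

Multiply left to right, reducing at each step:
  (p³) · q³ = p³q⁻¹
  (p³q⁻¹) · p³ = q⁻¹

Answer: q⁻¹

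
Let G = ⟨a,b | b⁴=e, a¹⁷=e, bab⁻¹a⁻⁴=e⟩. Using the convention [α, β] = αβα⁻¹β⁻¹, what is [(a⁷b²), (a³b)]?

[(a⁷b²), (a³b)] = (a⁷b²)·(a³b)·(a⁷b²)⁻¹·(a³b)⁻¹.
  (a⁷b²) · (a³b) = a⁴b³
  (a⁴b³) · (a⁷b²) = a¹⁰b
  (a¹⁰b) · (a¹²b³) = a⁷

Answer: a⁷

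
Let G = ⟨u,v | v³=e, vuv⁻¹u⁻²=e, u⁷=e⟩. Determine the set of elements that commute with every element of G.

An element z ∈ Z(G) iff z commutes with every generator.
For example e is central: e·u = u = u·e; e·v = v = v·e.
Whereas u ∉ Z(G) since u·v = uv ≠ u²v = v·u.
Checking each of the 21 elements this way gives Z(G) = {e}, of order 1.

Answer: {e}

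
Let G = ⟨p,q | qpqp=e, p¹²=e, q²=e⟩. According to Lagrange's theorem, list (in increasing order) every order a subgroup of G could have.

|G| = 24 = 2³ · 3. By Lagrange's theorem the order of any subgroup divides 24; the divisors of 24 are 1, 2, 3, 4, 6, 8, 12, 24.

Answer: 1, 2, 3, 4, 6, 8, 12, 24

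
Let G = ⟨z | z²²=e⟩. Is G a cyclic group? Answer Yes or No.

|G| = 22. The element z has order 22 (its powers give 22 distinct elements), so ⟨z⟩ = G and G is cyclic.

Answer: Yes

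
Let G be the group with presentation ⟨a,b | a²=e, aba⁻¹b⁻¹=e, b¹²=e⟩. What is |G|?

Enumerate words in the generators, reducing via the relations: the distinct elements are
  {a, b, e, ab, b², b³, b⁴, b⁵, b⁶, b⁷, b⁸, b⁹, ab², ab³, ab⁴, ab⁵, ab⁶, ab⁷, ab⁸, ab⁹, b¹¹, b¹⁰, ab¹¹, ab¹⁰}.
No further products give new elements, so |G| = 24.

Answer: 24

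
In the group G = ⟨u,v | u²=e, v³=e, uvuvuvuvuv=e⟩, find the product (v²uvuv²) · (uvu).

Compute (v²uvuv²) · (uvu) by multiplying left to right and reducing via the relations at each step:
  (v²uvuv²) · u = v²uvuv²u
  (v²uvuv²u) · v = v²uvuv²uv
  (v²uvuv²uv) · u = v²uvuv²uvu

Answer: v²uvuv²uvu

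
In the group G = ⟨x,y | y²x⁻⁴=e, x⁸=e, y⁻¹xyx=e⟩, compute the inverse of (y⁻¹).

The order of (y⁻¹) is 4 (smallest k with (y⁻¹)ᵏ = e), so (y⁻¹)⁻¹ = (y⁻¹)³ = y.
Check: (y⁻¹) · y → (y⁻¹) · y = e, giving e as required.

Answer: y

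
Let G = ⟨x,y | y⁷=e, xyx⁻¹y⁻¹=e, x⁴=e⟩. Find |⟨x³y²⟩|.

|⟨x³y²⟩| equals the order of x³y². Compute successive powers until reaching e:
  (x³y²)¹ = x³y², (x³y²)² = x²y⁴, (x³y²)³ = xy⁶, (x³y²)⁴ = y, (x³y²)⁵ = x³y³, (x³y²)⁶ = x²y⁵, (x³y²)⁷ = x, (x³y²)⁸ = y², (x³y²)⁹ = x³y⁴, (x³y²)¹⁰ = x²y⁶, (x³y²)¹¹ = xy, (x³y²)¹² = y³, (x³y²)¹³ = x³y⁵, (x³y²)¹⁴ = x², (x³y²)¹⁵ = xy², (x³y²)¹⁶ = y⁴, (x³y²)¹⁷ = x³y⁶, (x³y²)¹⁸ = x²y, (x³y²)¹⁹ = xy³, (x³y²)²⁰ = y⁵, (x³y²)²¹ = x³, (x³y²)²² = x²y², (x³y²)²³ = xy⁴, (x³y²)²⁴ = y⁶, (x³y²)²⁵ = x³y, (x³y²)²⁶ = x²y³, (x³y²)²⁷ = xy⁵, (x³y²)²⁸ = e.
The smallest positive k with (x³y²)ᵏ = e is 28, so |⟨x³y²⟩| = 28.

Answer: 28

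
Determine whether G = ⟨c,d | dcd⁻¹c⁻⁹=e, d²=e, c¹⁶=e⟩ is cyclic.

Every cyclic group is abelian. But c·d = cd while d·c = c⁹d, so c·d ≠ d·c and G is not abelian. Hence G is not cyclic.

Answer: No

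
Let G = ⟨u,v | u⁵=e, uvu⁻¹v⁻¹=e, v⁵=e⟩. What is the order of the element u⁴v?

Compute successive powers until reaching e:
  (u⁴v)¹ = u⁴v, (u⁴v)² = u³v², (u⁴v)³ = u²v³, (u⁴v)⁴ = uv⁴, (u⁴v)⁵ = e.
The smallest positive k with (u⁴v)ᵏ = e is 5.

Answer: 5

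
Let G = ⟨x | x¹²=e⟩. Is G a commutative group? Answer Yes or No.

G has a single generator, so G is cyclic and hence abelian.

Answer: Yes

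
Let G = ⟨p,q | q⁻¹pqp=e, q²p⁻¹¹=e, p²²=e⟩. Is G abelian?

p·q = pq but q·p = p¹⁰q⁻¹, so p·q ≠ q·p and G is not abelian.

Answer: No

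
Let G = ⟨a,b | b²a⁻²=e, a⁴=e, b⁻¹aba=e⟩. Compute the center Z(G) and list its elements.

An element z ∈ Z(G) iff z commutes with every generator.
For example a² is central: (a²)·a = a³ = a·(a²); (a²)·b = b⁻¹ = b·(a²).
Whereas a ∉ Z(G) since a·b = ab ≠ ab⁻¹ = b·a.
Checking each of the 8 elements this way gives Z(G) = {e, a²}, of order 2.

Answer: {e, a²}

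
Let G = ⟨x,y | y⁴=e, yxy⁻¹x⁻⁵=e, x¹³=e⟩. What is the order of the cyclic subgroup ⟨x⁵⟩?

|⟨x⁵⟩| equals the order of x⁵. Compute successive powers until reaching e:
  (x⁵)¹ = x⁵, (x⁵)² = x¹⁰, (x⁵)³ = x², (x⁵)⁴ = x⁷, (x⁵)⁵ = x¹², (x⁵)⁶ = x⁴, (x⁵)⁷ = x⁹, (x⁵)⁸ = x, (x⁵)⁹ = x⁶, (x⁵)¹⁰ = x¹¹, (x⁵)¹¹ = x³, (x⁵)¹² = x⁸, (x⁵)¹³ = e.
The smallest positive k with (x⁵)ᵏ = e is 13, so |⟨x⁵⟩| = 13.

Answer: 13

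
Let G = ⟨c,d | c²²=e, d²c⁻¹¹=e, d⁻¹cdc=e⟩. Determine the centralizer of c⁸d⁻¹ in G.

⟨c⁸d⁻¹⟩ ⊆ C_G(c⁸d⁻¹) since powers of c⁸d⁻¹ commute with c⁸d⁻¹; so |C_G(c⁸d⁻¹)| ≥ |⟨c⁸d⁻¹⟩| = 4.
By orbit–stabilizer, |C_G(c⁸d⁻¹)| = |G| / |conj. class of c⁸d⁻¹| = 44 / 11 = 4.
The 4 elements commuting with c⁸d⁻¹ are {e, c¹¹, c⁸d, c⁸d⁻¹}.

Answer: {e, c¹¹, c⁸d, c⁸d⁻¹}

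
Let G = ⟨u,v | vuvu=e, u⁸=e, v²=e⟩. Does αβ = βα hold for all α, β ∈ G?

u·v = uv but v·u = u⁷v, so u·v ≠ v·u and G is not abelian.

Answer: No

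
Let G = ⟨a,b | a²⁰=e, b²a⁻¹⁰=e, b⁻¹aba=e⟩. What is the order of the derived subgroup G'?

G' = [G, G] is generated by all commutators. The generator-pair commutators are: [a, b] = a².
The subgroup they normally generate is {e, a², a⁴, a⁶, a⁸, a¹⁰, a¹², a¹⁴, a¹⁶, a¹⁸}, of order 10.
Check: |G/G'| = 40/10 = 4 is the order of the abelianisation.

Answer: 10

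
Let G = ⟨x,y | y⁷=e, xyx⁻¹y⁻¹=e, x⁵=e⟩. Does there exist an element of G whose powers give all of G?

|G| = 35. The element xy has order 35 (its powers give 35 distinct elements), so ⟨xy⟩ = G and G is cyclic.

Answer: Yes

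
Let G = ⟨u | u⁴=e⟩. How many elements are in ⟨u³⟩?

|⟨u³⟩| equals the order of u³. Compute successive powers until reaching e:
  (u³)¹ = u³, (u³)² = u², (u³)³ = u, (u³)⁴ = e.
The smallest positive k with (u³)ᵏ = e is 4, so |⟨u³⟩| = 4.

Answer: 4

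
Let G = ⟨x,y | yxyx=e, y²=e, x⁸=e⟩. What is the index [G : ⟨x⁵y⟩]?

First find ord(x⁵y) by computing successive powers:
  (x⁵y)¹ = x⁵y, (x⁵y)² = e.
So |⟨x⁵y⟩| = ord(x⁵y) = 2. With |G| = 16, by Lagrange [G : ⟨x⁵y⟩] = 16/2 = 8.

Answer: 8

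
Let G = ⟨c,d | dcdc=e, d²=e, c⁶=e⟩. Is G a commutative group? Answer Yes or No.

c·d = cd but d·c = c⁵d, so c·d ≠ d·c and G is not abelian.

Answer: No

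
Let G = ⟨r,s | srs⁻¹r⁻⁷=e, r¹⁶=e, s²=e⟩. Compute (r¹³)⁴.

Compute successive powers of (r¹³), reducing at each step:
  (r¹³)²: (r¹³) · r¹³ = r¹⁰
  (r¹³)³: (r¹⁰) · r¹³ = r⁷
  (r¹³)⁴: (r⁷) · r¹³ = r⁴

Answer: r⁴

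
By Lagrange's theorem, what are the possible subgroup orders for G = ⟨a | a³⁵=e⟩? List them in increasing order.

|G| = 35 = 5 · 7. By Lagrange's theorem the order of any subgroup divides 35; the divisors of 35 are 1, 5, 7, 35.

Answer: 1, 5, 7, 35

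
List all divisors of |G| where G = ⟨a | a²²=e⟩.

|G| = 22 = 2 · 11. By Lagrange's theorem the order of any subgroup divides 22; the divisors of 22 are 1, 2, 11, 22.

Answer: 1, 2, 11, 22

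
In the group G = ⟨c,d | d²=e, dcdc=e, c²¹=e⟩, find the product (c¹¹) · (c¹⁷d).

Compute (c¹¹) · (c¹⁷d) by multiplying left to right and reducing via the relations at each step:
  (c¹¹) · c¹⁷ = c⁷
  (c⁷) · d = c⁷d

Answer: c⁷d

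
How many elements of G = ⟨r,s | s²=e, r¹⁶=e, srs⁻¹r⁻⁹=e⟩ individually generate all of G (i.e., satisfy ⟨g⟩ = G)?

⟨g⟩ = G would require ord(g) = |G| = 32, but the maximum element order in G is 16 < 32. So G is not cyclic and no single element generates it: the count is 0.

Answer: 0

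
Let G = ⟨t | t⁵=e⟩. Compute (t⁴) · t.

Compute (t⁴) · t by multiplying left to right and reducing via the relations at each step:
  (t⁴) · t = e

Answer: e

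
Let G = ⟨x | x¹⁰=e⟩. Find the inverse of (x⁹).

The order of (x⁹) is 10 (smallest k with (x⁹)ᵏ = e), so (x⁹)⁻¹ = (x⁹)⁹ = x.
Check: (x⁹) · x → (x⁹) · x = e, giving e as required.

Answer: x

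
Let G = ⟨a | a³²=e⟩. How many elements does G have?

G is generated by a single element, so G is cyclic. The relator gives a³² = e and no smaller power is forced to be e, so the 32 powers {a, e, a², a³, a⁴, a⁵, a⁶, a⁷, a⁸, a⁹, a²², a²³, a²¹, a²⁰, a²⁴, a²⁵, a²⁶, a²⁷, a²⁸, a²⁹, a³¹, a³⁰, a¹², a¹³, a¹¹, a¹⁰, a¹⁴, a¹⁵, a¹⁶, a¹⁷, a¹⁸, a¹⁹} are distinct. Hence |G| = 32.

Answer: 32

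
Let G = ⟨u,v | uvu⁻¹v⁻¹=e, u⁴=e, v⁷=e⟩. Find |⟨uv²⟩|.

|⟨uv²⟩| equals the order of uv². Compute successive powers until reaching e:
  (uv²)¹ = uv², (uv²)² = u²v⁴, (uv²)³ = u³v⁶, (uv²)⁴ = v, (uv²)⁵ = uv³, (uv²)⁶ = u²v⁵, (uv²)⁷ = u³, (uv²)⁸ = v², (uv²)⁹ = uv⁴, (uv²)¹⁰ = u²v⁶, (uv²)¹¹ = u³v, (uv²)¹² = v³, (uv²)¹³ = uv⁵, (uv²)¹⁴ = u², (uv²)¹⁵ = u³v², (uv²)¹⁶ = v⁴, (uv²)¹⁷ = uv⁶, (uv²)¹⁸ = u²v, (uv²)¹⁹ = u³v³, (uv²)²⁰ = v⁵, (uv²)²¹ = u, (uv²)²² = u²v², (uv²)²³ = u³v⁴, (uv²)²⁴ = v⁶, (uv²)²⁵ = uv, (uv²)²⁶ = u²v³, (uv²)²⁷ = u³v⁵, (uv²)²⁸ = e.
The smallest positive k with (uv²)ᵏ = e is 28, so |⟨uv²⟩| = 28.

Answer: 28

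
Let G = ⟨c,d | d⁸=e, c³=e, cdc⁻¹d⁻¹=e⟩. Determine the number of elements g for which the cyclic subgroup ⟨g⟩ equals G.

G is cyclic of order 24. An element generates G iff its order is 24, and a cyclic group of order 24 has exactly φ(24) = 8 such elements.

Answer: 8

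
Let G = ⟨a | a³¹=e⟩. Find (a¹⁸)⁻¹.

The order of (a¹⁸) is 31 (smallest k with (a¹⁸)ᵏ = e), so (a¹⁸)⁻¹ = (a¹⁸)³⁰ = a¹³.
Check: (a¹⁸) · (a¹³) → (a¹⁸) · a¹³ = e, giving e as required.

Answer: a¹³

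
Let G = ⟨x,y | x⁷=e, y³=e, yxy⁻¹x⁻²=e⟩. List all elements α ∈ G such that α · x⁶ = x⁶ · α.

⟨x⁶⟩ ⊆ C_G(x⁶) since powers of x⁶ commute with x⁶; so |C_G(x⁶)| ≥ |⟨x⁶⟩| = 7.
By orbit–stabilizer, |C_G(x⁶)| = |G| / |conj. class of x⁶| = 21 / 3 = 7.
The 7 elements commuting with x⁶ are {e, x, x², x³, x⁴, x⁵, x⁶}.

Answer: {e, x, x², x³, x⁴, x⁵, x⁶}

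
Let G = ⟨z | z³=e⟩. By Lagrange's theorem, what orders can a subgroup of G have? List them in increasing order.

|G| = 3 = 3. By Lagrange's theorem the order of any subgroup divides 3; the divisors of 3 are 1, 3.

Answer: 1, 3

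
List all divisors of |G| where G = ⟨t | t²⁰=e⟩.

|G| = 20 = 2² · 5. By Lagrange's theorem the order of any subgroup divides 20; the divisors of 20 are 1, 2, 4, 5, 10, 20.

Answer: 1, 2, 4, 5, 10, 20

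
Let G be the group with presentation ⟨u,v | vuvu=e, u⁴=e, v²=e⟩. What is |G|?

Enumerate words in the generators, reducing via the relations: the distinct elements are
  {e, u, v, uv, u², u³, u²v, u³v}.
No further products give new elements, so |G| = 8.

Answer: 8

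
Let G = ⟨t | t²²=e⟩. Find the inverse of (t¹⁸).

The order of (t¹⁸) is 11 (smallest k with (t¹⁸)ᵏ = e), so (t¹⁸)⁻¹ = (t¹⁸)¹⁰ = t⁴.
Check: (t¹⁸) · (t⁴) → (t¹⁸) · t⁴ = e, giving e as required.

Answer: t⁴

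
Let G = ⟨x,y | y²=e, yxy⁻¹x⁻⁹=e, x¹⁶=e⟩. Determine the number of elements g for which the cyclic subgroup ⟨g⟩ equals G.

⟨g⟩ = G would require ord(g) = |G| = 32, but the maximum element order in G is 16 < 32. So G is not cyclic and no single element generates it: the count is 0.

Answer: 0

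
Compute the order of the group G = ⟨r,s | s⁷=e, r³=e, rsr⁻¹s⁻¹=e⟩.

Enumerate words in the generators, reducing via the relations: the distinct elements are
  {e, r, s, rs, r², s², s³, s⁴, s⁵, s⁶, rs², rs³, rs⁴, rs⁵, rs⁶, r²s, r²s², r²s³, r²s⁴, r²s⁵, r²s⁶}.
No further products give new elements, so |G| = 21.

Answer: 21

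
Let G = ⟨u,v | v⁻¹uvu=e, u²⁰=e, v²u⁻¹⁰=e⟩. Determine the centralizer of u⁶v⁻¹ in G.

⟨u⁶v⁻¹⟩ ⊆ C_G(u⁶v⁻¹) since powers of u⁶v⁻¹ commute with u⁶v⁻¹; so |C_G(u⁶v⁻¹)| ≥ |⟨u⁶v⁻¹⟩| = 4.
By orbit–stabilizer, |C_G(u⁶v⁻¹)| = |G| / |conj. class of u⁶v⁻¹| = 40 / 10 = 4.
The 4 elements commuting with u⁶v⁻¹ are {e, u¹⁰, u⁶v, u⁶v⁻¹}.

Answer: {e, u¹⁰, u⁶v, u⁶v⁻¹}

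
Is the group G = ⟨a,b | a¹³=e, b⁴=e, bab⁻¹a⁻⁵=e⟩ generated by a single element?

Every cyclic group is abelian. But a·b = ab while b·a = a⁵b, so a·b ≠ b·a and G is not abelian. Hence G is not cyclic.

Answer: No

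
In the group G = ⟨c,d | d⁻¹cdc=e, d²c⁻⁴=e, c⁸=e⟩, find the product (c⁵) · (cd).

Compute (c⁵) · (cd) by multiplying left to right and reducing via the relations at each step:
  (c⁵) · c = c⁶
  (c⁶) · d = c²d⁻¹

Answer: c²d⁻¹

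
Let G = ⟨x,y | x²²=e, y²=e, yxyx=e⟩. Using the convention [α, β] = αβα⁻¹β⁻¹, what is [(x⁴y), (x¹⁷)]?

[(x⁴y), (x¹⁷)] = (x⁴y)·(x¹⁷)·(x⁴y)⁻¹·(x¹⁷)⁻¹.
  (x⁴y) · (x¹⁷) = x⁹y
  (x⁹y) · (x⁴y) = x⁵
  (x⁵) · (x⁵) = x¹⁰

Answer: x¹⁰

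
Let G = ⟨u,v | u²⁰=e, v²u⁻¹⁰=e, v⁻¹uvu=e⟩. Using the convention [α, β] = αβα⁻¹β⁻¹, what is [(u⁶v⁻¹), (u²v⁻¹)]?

[(u⁶v⁻¹), (u²v⁻¹)] = (u⁶v⁻¹)·(u²v⁻¹)·(u⁶v⁻¹)⁻¹·(u²v⁻¹)⁻¹.
  (u⁶v⁻¹) · (u²v⁻¹) = u¹⁴
  (u¹⁴) · (u⁶v) = v
  v · (u²v) = u⁸

Answer: u⁸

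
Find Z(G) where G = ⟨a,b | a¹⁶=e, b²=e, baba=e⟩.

An element z ∈ Z(G) iff z commutes with every generator.
For example a⁸ is central: (a⁸)·a = a⁹ = a·(a⁸); (a⁸)·b = a⁸b = b·(a⁸).
Whereas a ∉ Z(G) since a·b = ab ≠ a¹⁵b = b·a.
Checking each of the 32 elements this way gives Z(G) = {e, a⁸}, of order 2.

Answer: {e, a⁸}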